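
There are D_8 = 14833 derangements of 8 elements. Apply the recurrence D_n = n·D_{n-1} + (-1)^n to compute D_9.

133496

D_9 = 9·14833 - 1 = 133496.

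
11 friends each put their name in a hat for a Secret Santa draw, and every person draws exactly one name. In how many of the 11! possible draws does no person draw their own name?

By inclusion-exclusion, !11 = Σ (-1)^k · 11!/k! for k=0..11
= 11! - 11!/1! + 11!/2! - 11!/3! + 11!/4! - 11!/5! + 11!/6! - 11!/7! + 11!/8! - 11!/9! + 11!/10! - 11!/11!
= 39916800 - 39916800 + 19958400 - 6652800 + 1663200 - 332640 + 55440 - 7920 + 990 - 110 + 11 - 1
= 14684570

14684570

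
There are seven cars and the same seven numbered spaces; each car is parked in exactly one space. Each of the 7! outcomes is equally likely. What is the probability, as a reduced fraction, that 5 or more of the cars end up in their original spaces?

Favorable outcomes: Σ_{i≥5} C(7,i)·!(7-i) = 21·1 + 7·0 + 1·1 = 22.
Total outcomes: 7! = 5040.
Probability = 22/5040 = 11/2520.

11/2520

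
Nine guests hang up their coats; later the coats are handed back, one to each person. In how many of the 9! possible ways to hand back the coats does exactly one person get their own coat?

133497

Choose which one of the 9 is fixed: C(9,1) = 9.
The other 8 form a derangement: !8 = 14833.
Total: 9 × 14833 = 133497.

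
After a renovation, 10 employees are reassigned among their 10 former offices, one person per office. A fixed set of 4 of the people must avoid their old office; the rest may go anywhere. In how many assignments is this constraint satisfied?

2399760

Inclusion-exclusion on the 4 forbidden self-matches:
Σ_{j=0}^{4} (-1)^j C(4,j)(10-j)!
= C(4,0)·10! - C(4,1)·9! + C(4,2)·8! - C(4,3)·7! + C(4,4)·6!
= 3628800 - 1451520 + 241920 - 20160 + 720
= 2399760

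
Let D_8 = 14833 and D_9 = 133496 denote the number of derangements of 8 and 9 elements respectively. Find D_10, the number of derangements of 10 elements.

1334961

D_10 = (10-1)·(D_9 + D_8) = 9·(133496 + 14833) = 9·148329 = 1334961.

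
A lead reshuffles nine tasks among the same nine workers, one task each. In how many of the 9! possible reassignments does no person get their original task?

133496

!9 = 9! · Σ_{k=0}^{9} (-1)^k/k!
= 9! - 9!/1! + 9!/2! - 9!/3! + 9!/4! - 9!/5! + 9!/6! - 9!/7! + 9!/8! - 9!/9!
= 362880 - 362880 + 181440 - 60480 + 15120 - 3024 + 504 - 72 + 9 - 1
= 133496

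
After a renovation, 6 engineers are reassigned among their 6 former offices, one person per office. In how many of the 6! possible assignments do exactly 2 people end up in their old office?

135

Pick the 2 fixed positions: C(6,2) = 15 ways.
The other 4 form a derangement: !4 = 9.
Total: 15 × 9 = 135.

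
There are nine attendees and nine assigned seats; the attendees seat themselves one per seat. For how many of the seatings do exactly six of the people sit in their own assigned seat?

Choose which 6 of the 9 are fixed: C(9,6) = 84.
The other 3 form a derangement: !3 = 2.
Total: 84 × 2 = 168.

168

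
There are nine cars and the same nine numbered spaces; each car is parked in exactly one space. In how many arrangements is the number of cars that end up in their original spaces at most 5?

# with exactly i fixed is C(9,i)·!(9-i); sum over i=0..5:
  i=0: C(9,0)·!9 = 1·133496 = 133496
  i=1: C(9,1)·!8 = 9·14833 = 133497
  i=2: C(9,2)·!7 = 36·1854 = 66744
  i=3: C(9,3)·!6 = 84·265 = 22260
  i=4: C(9,4)·!5 = 126·44 = 5544
  i=5: C(9,5)·!4 = 126·9 = 1134
Total = 362675.

362675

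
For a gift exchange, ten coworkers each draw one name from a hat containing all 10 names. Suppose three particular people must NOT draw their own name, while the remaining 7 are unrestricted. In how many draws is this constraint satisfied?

2656080

Inclusion-exclusion on the 3 forbidden self-matches:
Σ_{j=0}^{3} (-1)^j C(3,j)(10-j)!
= C(3,0)·10! - C(3,1)·9! + C(3,2)·8! - C(3,3)·7!
= 3628800 - 1088640 + 120960 - 5040
= 2656080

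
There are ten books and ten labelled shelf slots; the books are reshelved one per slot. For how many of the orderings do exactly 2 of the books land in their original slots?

667485

Pick the 2 fixed positions: C(10,2) = 45 ways.
The remaining 8 must be deranged: !8 = 14833.
Total: 45 × 14833 = 667485.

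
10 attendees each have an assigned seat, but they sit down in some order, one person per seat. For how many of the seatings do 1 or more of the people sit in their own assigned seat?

2293839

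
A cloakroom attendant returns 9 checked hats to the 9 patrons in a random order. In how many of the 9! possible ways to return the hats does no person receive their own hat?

By inclusion-exclusion, !9 = Σ (-1)^k · 9!/k! for k=0..9
= 9! - 9!/1! + 9!/2! - 9!/3! + 9!/4! - 9!/5! + 9!/6! - 9!/7! + 9!/8! - 9!/9!
= 362880 - 362880 + 181440 - 60480 + 15120 - 3024 + 504 - 72 + 9 - 1
= 133496

133496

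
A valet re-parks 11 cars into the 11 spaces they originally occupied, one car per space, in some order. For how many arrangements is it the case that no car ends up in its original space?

14684570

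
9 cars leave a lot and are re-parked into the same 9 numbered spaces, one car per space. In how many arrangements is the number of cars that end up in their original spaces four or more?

# with exactly i fixed is C(9,i)·!(9-i); sum over i=4..9:
  i=4: C(9,4)·!5 = 126·44 = 5544
  i=5: C(9,5)·!4 = 126·9 = 1134
  i=6: C(9,6)·!3 = 84·2 = 168
  i=7: C(9,7)·!2 = 36·1 = 36
  i=8: C(9,8)·!1 = 9·0 = 0
  i=9: C(9,9)·!0 = 1·1 = 1
Total = 6883.

6883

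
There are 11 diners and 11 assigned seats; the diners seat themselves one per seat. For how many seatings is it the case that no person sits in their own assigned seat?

14684570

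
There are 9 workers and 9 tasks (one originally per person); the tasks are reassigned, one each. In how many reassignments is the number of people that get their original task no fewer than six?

205

# with exactly i fixed is C(9,i)·!(9-i); sum over i=6..9:
  i=6: C(9,6)·!3 = 84·2 = 168
  i=7: C(9,7)·!2 = 36·1 = 36
  i=8: C(9,8)·!1 = 9·0 = 0
  i=9: C(9,9)·!0 = 1·1 = 1
Total = 205.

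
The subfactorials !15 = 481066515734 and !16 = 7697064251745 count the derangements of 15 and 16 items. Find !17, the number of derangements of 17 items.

!17 = (17-1)·(!16 + !15) = 16·(7697064251745 + 481066515734) = 16·8178130767479 = 130850092279664.

130850092279664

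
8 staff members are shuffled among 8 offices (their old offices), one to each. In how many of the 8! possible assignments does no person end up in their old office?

14833

The number of derangements of 8 is !8 = Σ_{k=0}^{8} (-1)^k·8!/k!
= 8! - 8!/1! + 8!/2! - 8!/3! + 8!/4! - 8!/5! + 8!/6! - 8!/7! + 8!/8!
= 40320 - 40320 + 20160 - 6720 + 1680 - 336 + 56 - 8 + 1
= 14833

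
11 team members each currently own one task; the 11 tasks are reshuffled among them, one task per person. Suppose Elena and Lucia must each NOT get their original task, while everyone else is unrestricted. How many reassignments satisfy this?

33022080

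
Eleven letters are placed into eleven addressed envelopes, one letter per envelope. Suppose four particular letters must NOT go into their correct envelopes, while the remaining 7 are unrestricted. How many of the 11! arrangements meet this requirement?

Let A_j be the event that the j-th constrained one is fixed. By inclusion-exclusion over the 4 events:
Σ_{j=0}^{4} (-1)^j C(4,j)(11-j)!
= C(4,0)·11! - C(4,1)·10! + C(4,2)·9! - C(4,3)·8! + C(4,4)·7!
= 39916800 - 14515200 + 2177280 - 161280 + 5040
= 27422640

27422640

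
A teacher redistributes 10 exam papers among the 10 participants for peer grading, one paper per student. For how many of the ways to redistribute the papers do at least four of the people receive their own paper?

# with exactly i fixed is C(10,i)·!(10-i); sum over i=4..10:
  i=4: C(10,4)·!6 = 210·265 = 55650
  i=5: C(10,5)·!5 = 252·44 = 11088
  i=6: C(10,6)·!4 = 210·9 = 1890
  i=7: C(10,7)·!3 = 120·2 = 240
  i=8: C(10,8)·!2 = 45·1 = 45
  i=9: C(10,9)·!1 = 10·0 = 0
  i=10: C(10,10)·!0 = 1·1 = 1
Total = 68914.

68914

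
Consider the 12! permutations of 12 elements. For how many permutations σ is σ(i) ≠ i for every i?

176214841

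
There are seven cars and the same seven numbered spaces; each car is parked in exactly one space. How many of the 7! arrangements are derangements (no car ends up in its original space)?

1854

Use !n = (n-1)(!(n-1) + !(n-2)).
!7 = 6·(265 + 44) = 6·309 = 1854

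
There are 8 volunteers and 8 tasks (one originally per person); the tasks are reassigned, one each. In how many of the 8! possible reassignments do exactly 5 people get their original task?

Pick the 5 fixed positions: C(8,5) = 56 ways.
The remaining 3 must be deranged: !3 = 2.
Total: 56 × 2 = 112.

112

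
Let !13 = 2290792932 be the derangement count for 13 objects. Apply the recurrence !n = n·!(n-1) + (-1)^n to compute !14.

!14 = 14·2290792932 + 1 = 32071101049.

32071101049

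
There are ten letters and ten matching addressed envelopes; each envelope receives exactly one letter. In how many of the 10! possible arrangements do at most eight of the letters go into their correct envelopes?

Sum C(10,i)·!(10-i) for i = 0..8:
  i=0: C(10,0)·!10 = 1·1334961 = 1334961
  i=1: C(10,1)·!9 = 10·133496 = 1334960
  i=2: C(10,2)·!8 = 45·14833 = 667485
  i=3: C(10,3)·!7 = 120·1854 = 222480
  i=4: C(10,4)·!6 = 210·265 = 55650
  i=5: C(10,5)·!5 = 252·44 = 11088
  i=6: C(10,6)·!4 = 210·9 = 1890
  i=7: C(10,7)·!3 = 120·2 = 240
  i=8: C(10,8)·!2 = 45·1 = 45
Total = 3628799.

3628799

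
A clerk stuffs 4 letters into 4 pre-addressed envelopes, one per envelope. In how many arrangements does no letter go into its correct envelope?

9

The subfactorial !4 = [4!/e] (nearest integer).
4! = 24, and 24/e ≈ 8.83, so !4 = 9.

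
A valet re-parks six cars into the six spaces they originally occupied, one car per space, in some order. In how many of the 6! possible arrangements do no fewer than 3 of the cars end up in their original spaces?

56

Sum C(6,i)·!(6-i) for i = 3..6:
  i=3: C(6,3)·!3 = 20·2 = 40
  i=4: C(6,4)·!2 = 15·1 = 15
  i=5: C(6,5)·!1 = 6·0 = 0
  i=6: C(6,6)·!0 = 1·1 = 1
Total = 56.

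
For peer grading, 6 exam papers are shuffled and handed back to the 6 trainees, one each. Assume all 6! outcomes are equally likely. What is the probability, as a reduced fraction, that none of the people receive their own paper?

53/144

Favorable outcomes: !6 = 265.
Total outcomes: 6! = 720.
Probability = 265/720 = 53/144.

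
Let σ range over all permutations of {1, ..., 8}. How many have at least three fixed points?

3235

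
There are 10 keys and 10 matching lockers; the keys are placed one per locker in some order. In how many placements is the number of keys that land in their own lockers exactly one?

1334960

Pick the single fixed position: C(10,1) = 10 ways.
The other 9 form a derangement: !9 = 133496.
Total: 10 × 133496 = 1334960.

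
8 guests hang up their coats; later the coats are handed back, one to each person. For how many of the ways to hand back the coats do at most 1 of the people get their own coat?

# with exactly i fixed is C(8,i)·!(8-i); sum over i=0..1:
  i=0: C(8,0)·!8 = 1·14833 = 14833
  i=1: C(8,1)·!7 = 8·1854 = 14832
Total = 29665.

29665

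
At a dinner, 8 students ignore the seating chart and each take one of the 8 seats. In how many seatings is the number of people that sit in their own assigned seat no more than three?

39549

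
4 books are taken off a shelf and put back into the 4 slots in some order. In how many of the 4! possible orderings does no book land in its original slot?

9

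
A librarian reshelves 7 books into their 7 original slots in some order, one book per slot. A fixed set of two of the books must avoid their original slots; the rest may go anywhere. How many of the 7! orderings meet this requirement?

3720

Inclusion-exclusion on the 2 forbidden self-matches:
Σ_{j=0}^{2} (-1)^j C(2,j)(7-j)!
= C(2,0)·7! - C(2,1)·6! + C(2,2)·5!
= 5040 - 1440 + 120
= 3720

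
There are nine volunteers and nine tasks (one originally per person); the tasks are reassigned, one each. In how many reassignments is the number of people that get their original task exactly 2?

Choose which 2 of the 9 are fixed: C(9,2) = 36.
The remaining 7 must be deranged: !7 = 1854.
Total: 36 × 1854 = 66744.

66744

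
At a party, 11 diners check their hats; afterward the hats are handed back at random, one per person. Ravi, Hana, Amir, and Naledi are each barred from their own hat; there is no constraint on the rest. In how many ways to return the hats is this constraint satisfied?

27422640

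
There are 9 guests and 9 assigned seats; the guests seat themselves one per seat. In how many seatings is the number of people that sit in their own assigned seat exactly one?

133497

Pick the single fixed position: C(9,1) = 9 ways.
The remaining 8 must be deranged: !8 = 14833.
Total: 9 × 14833 = 133497.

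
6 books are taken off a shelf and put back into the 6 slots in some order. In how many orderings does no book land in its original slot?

By inclusion-exclusion, !6 = Σ (-1)^k · 6!/k! for k=0..6
= 6! - 6!/1! + 6!/2! - 6!/3! + 6!/4! - 6!/5! + 6!/6!
= 720 - 720 + 360 - 120 + 30 - 6 + 1
= 265

265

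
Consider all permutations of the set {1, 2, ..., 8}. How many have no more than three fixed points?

# with exactly i fixed is C(8,i)·!(8-i); sum over i=0..3:
  i=0: C(8,0)·!8 = 1·14833 = 14833
  i=1: C(8,1)·!7 = 8·1854 = 14832
  i=2: C(8,2)·!6 = 28·265 = 7420
  i=3: C(8,3)·!5 = 56·44 = 2464
Total = 39549.

39549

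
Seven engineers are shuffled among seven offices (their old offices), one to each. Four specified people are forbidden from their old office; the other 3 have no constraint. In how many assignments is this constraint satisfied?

Inclusion-exclusion on the 4 forbidden self-matches:
Σ_{j=0}^{4} (-1)^j C(4,j)(7-j)!
= C(4,0)·7! - C(4,1)·6! + C(4,2)·5! - C(4,3)·4! + C(4,4)·3!
= 5040 - 2880 + 720 - 96 + 6
= 2790

2790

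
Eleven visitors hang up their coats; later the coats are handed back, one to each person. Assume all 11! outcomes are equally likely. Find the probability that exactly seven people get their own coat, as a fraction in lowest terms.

Favorable outcomes: C(11,7)·!4 = 330·9 = 2970.
Total outcomes: 11! = 39916800.
Probability = 2970/39916800 = 1/13440.

1/13440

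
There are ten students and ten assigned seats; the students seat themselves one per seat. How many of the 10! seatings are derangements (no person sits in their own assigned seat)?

The number of derangements of 10 is !10 = Σ_{k=0}^{10} (-1)^k·10!/k!
= 10! - 10!/1! + 10!/2! - 10!/3! + 10!/4! - 10!/5! + 10!/6! - 10!/7! + 10!/8! - 10!/9! + 10!/10!
= 3628800 - 3628800 + 1814400 - 604800 + 151200 - 30240 + 5040 - 720 + 90 - 10 + 1
= 1334961

1334961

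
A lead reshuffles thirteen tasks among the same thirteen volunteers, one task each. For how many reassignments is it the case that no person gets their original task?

2290792932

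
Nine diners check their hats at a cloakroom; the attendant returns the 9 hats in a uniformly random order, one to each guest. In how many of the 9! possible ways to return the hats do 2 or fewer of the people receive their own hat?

333737

Sum C(9,i)·!(9-i) for i = 0..2:
  i=0: C(9,0)·!9 = 1·133496 = 133496
  i=1: C(9,1)·!8 = 9·14833 = 133497
  i=2: C(9,2)·!7 = 36·1854 = 66744
Total = 333737.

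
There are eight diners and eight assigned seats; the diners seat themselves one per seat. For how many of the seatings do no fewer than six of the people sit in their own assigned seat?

Sum C(8,i)·!(8-i) for i = 6..8:
  i=6: C(8,6)·!2 = 28·1 = 28
  i=7: C(8,7)·!1 = 8·0 = 0
  i=8: C(8,8)·!0 = 1·1 = 1
Total = 29.

29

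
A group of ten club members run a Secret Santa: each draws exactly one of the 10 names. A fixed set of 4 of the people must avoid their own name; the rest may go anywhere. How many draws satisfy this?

2399760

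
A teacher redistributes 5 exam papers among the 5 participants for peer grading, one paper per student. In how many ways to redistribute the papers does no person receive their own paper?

44

!5 = 5! · Σ_{k=0}^{5} (-1)^k/k!
= 5! - 5!/1! + 5!/2! - 5!/3! + 5!/4! - 5!/5!
= 120 - 120 + 60 - 20 + 5 - 1
= 44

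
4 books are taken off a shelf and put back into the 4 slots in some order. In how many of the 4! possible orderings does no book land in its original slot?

!4 = 4! · Σ_{k=0}^{4} (-1)^k/k!
= 4! - 4!/1! + 4!/2! - 4!/3! + 4!/4!
= 24 - 24 + 12 - 4 + 1
= 9

9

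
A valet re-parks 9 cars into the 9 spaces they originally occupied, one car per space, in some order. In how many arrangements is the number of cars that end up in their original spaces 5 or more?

Sum C(9,i)·!(9-i) for i = 5..9:
  i=5: C(9,5)·!4 = 126·9 = 1134
  i=6: C(9,6)·!3 = 84·2 = 168
  i=7: C(9,7)·!2 = 36·1 = 36
  i=8: C(9,8)·!1 = 9·0 = 0
  i=9: C(9,9)·!0 = 1·1 = 1
Total = 1339.

1339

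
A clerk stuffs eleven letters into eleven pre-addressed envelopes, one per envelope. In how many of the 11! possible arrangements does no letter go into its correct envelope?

Recurrence: !11 = 11·!10 + (-1)^11.
!11 = 11·1334961 - 1 = 14684570

14684570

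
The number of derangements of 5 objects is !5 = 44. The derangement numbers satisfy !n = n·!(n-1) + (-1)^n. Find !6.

265

!6 = 6·44 + 1 = 265.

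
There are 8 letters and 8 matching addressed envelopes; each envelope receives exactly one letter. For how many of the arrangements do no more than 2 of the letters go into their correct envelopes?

37085

# with exactly i fixed is C(8,i)·!(8-i); sum over i=0..2:
  i=0: C(8,0)·!8 = 1·14833 = 14833
  i=1: C(8,1)·!7 = 8·1854 = 14832
  i=2: C(8,2)·!6 = 28·265 = 7420
Total = 37085.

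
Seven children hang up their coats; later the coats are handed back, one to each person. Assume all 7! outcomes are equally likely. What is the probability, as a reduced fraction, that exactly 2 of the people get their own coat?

11/60

Favorable outcomes: C(7,2)·!5 = 21·44 = 924.
Total outcomes: 7! = 5040.
Probability = 924/5040 = 11/60.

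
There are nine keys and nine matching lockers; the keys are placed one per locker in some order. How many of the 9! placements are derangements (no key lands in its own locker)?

133496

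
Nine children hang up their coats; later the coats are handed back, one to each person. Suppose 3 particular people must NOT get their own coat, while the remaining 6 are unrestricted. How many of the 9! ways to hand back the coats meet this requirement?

256320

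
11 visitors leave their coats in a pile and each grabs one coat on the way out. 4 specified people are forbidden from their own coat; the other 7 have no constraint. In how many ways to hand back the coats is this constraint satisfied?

27422640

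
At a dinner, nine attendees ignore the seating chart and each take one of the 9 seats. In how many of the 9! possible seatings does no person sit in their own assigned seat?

133496

!9 is the nearest integer to 9!/e.
9! = 362880, and 362880/e ≈ 133496.09, so !9 = 133496.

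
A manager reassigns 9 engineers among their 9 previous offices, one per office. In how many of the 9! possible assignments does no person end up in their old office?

133496

Recurrence: !9 = 8·(!8 + !7).
!9 = 8·(14833 + 1854) = 8·16687 = 133496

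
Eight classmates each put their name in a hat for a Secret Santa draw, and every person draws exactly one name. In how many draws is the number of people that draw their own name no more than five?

40291

Sum C(8,i)·!(8-i) for i = 0..5:
  i=0: C(8,0)·!8 = 1·14833 = 14833
  i=1: C(8,1)·!7 = 8·1854 = 14832
  i=2: C(8,2)·!6 = 28·265 = 7420
  i=3: C(8,3)·!5 = 56·44 = 2464
  i=4: C(8,4)·!4 = 70·9 = 630
  i=5: C(8,5)·!3 = 56·2 = 112
Total = 40291.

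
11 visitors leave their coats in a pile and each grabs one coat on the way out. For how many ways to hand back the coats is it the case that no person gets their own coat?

By inclusion-exclusion, !11 = Σ (-1)^k · 11!/k! for k=0..11
= 11! - 11!/1! + 11!/2! - 11!/3! + 11!/4! - 11!/5! + 11!/6! - 11!/7! + 11!/8! - 11!/9! + 11!/10! - 11!/11!
= 39916800 - 39916800 + 19958400 - 6652800 + 1663200 - 332640 + 55440 - 7920 + 990 - 110 + 11 - 1
= 14684570

14684570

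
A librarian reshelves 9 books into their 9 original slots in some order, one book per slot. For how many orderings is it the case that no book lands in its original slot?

133496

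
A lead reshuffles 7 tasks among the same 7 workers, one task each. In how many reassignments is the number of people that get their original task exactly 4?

Pick the 4 fixed positions: C(7,4) = 35 ways.
The other 3 form a derangement: !3 = 2.
Total: 35 × 2 = 70.

70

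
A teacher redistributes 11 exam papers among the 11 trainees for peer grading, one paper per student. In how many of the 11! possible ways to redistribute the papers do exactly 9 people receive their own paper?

55

Pick the 9 fixed positions: C(11,9) = 55 ways.
The other 2 form a derangement: !2 = 1.
Total: 55 × 1 = 55.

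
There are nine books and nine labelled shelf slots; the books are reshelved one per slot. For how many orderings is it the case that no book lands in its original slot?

133496

!9 is the nearest integer to 9!/e.
9! = 362880, and 362880/e ≈ 133496.09, so !9 = 133496.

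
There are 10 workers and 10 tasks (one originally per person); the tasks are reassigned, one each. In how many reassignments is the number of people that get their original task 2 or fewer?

3337406

# with exactly i fixed is C(10,i)·!(10-i); sum over i=0..2:
  i=0: C(10,0)·!10 = 1·1334961 = 1334961
  i=1: C(10,1)·!9 = 10·133496 = 1334960
  i=2: C(10,2)·!8 = 45·14833 = 667485
Total = 3337406.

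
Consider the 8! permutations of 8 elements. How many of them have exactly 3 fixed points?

2464

Choose which 3 of the 8 are fixed: C(8,3) = 56.
The remaining 5 must be deranged: !5 = 44.
Total: 56 × 44 = 2464.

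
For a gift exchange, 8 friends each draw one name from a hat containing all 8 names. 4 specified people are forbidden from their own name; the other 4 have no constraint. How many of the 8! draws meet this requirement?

24024

Inclusion-exclusion on the 4 forbidden self-matches:
Σ_{j=0}^{4} (-1)^j C(4,j)(8-j)!
= C(4,0)·8! - C(4,1)·7! + C(4,2)·6! - C(4,3)·5! + C(4,4)·4!
= 40320 - 20160 + 4320 - 480 + 24
= 24024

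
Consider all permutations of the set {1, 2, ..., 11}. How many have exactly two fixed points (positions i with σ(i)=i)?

Choose which 2 of the 11 are fixed: C(11,2) = 55.
The other 9 form a derangement: !9 = 133496.
Total: 55 × 133496 = 7342280.

7342280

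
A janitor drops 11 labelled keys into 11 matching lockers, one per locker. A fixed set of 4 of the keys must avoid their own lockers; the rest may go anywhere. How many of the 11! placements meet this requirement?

Let A_j be the event that the j-th constrained one is fixed. By inclusion-exclusion over the 4 events:
Σ_{j=0}^{4} (-1)^j C(4,j)(11-j)!
= C(4,0)·11! - C(4,1)·10! + C(4,2)·9! - C(4,3)·8! + C(4,4)·7!
= 39916800 - 14515200 + 2177280 - 161280 + 5040
= 27422640

27422640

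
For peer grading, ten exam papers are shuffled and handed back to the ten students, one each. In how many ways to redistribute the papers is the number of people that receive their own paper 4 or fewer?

3615536

Sum C(10,i)·!(10-i) for i = 0..4:
  i=0: C(10,0)·!10 = 1·1334961 = 1334961
  i=1: C(10,1)·!9 = 10·133496 = 1334960
  i=2: C(10,2)·!8 = 45·14833 = 667485
  i=3: C(10,3)·!7 = 120·1854 = 222480
  i=4: C(10,4)·!6 = 210·265 = 55650
Total = 3615536.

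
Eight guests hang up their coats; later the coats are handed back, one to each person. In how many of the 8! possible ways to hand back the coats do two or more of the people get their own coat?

Sum C(8,i)·!(8-i) for i = 2..8:
  i=2: C(8,2)·!6 = 28·265 = 7420
  i=3: C(8,3)·!5 = 56·44 = 2464
  i=4: C(8,4)·!4 = 70·9 = 630
  i=5: C(8,5)·!3 = 56·2 = 112
  i=6: C(8,6)·!2 = 28·1 = 28
  i=7: C(8,7)·!1 = 8·0 = 0
  i=8: C(8,8)·!0 = 1·1 = 1
Total = 10655.

10655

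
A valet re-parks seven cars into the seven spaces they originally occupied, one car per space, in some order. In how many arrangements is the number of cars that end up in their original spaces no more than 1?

Sum C(7,i)·!(7-i) for i = 0..1:
  i=0: C(7,0)·!7 = 1·1854 = 1854
  i=1: C(7,1)·!6 = 7·265 = 1855
Total = 3709.

3709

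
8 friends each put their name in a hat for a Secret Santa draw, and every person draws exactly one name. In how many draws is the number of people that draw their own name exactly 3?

Choose which 3 of the 8 are fixed: C(8,3) = 56.
The other 5 form a derangement: !5 = 44.
Total: 56 × 44 = 2464.

2464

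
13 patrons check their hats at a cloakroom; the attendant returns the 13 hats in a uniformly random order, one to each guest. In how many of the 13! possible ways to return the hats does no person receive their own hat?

By inclusion-exclusion, !13 = Σ (-1)^k · 13!/k! for k=0..13
= 13! - 13!/1! + 13!/2! - 13!/3! + 13!/4! - 13!/5! + 13!/6! - 13!/7! + 13!/8! - 13!/9! + 13!/10! - 13!/11! + 13!/12! - 13!/13!
= 6227020800 - 6227020800 + 3113510400 - 1037836800 + 259459200 - 51891840 + 8648640 - 1235520 + 154440 - 17160 + 1716 - 156 + 13 - 1
= 2290792932

2290792932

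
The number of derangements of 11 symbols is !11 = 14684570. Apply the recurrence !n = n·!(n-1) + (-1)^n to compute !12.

176214841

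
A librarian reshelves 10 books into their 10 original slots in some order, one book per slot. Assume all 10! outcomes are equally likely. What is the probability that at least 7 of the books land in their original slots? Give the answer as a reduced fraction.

143/1814400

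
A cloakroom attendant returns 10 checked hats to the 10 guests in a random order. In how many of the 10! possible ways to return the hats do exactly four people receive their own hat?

Choose which 4 of the 10 are fixed: C(10,4) = 210.
The other 6 form a derangement: !6 = 265.
Total: 210 × 265 = 55650.

55650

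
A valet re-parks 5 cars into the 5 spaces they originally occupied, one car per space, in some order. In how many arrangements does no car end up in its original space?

Recurrence: !5 = 4·(!4 + !3).
!5 = 4·(9 + 2) = 4·11 = 44

44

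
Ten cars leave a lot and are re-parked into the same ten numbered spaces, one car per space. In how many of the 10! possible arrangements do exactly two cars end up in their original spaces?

Choose which 2 of the 10 are fixed: C(10,2) = 45.
The remaining 8 must be deranged: !8 = 14833.
Total: 45 × 14833 = 667485.

667485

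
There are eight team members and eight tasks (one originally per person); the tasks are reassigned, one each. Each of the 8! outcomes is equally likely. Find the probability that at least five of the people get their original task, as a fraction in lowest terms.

Favorable outcomes: Σ_{i≥5} C(8,i)·!(8-i) = 56·2 + 28·1 + 8·0 + 1·1 = 141.
Total outcomes: 8! = 40320.
Probability = 141/40320 = 47/13440.

47/13440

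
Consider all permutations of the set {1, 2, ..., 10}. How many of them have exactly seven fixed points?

240

Pick the 7 fixed positions: C(10,7) = 120 ways.
The remaining 3 must be deranged: !3 = 2.
Total: 120 × 2 = 240.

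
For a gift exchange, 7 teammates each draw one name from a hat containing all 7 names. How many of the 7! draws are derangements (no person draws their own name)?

Use !n = (n-1)(!(n-1) + !(n-2)).
!7 = 6·(265 + 44) = 6·309 = 1854

1854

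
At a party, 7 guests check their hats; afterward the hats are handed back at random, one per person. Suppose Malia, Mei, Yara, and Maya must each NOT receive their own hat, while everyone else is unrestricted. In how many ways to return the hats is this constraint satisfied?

Inclusion-exclusion on the 4 forbidden self-matches:
Σ_{j=0}^{4} (-1)^j C(4,j)(7-j)!
= C(4,0)·7! - C(4,1)·6! + C(4,2)·5! - C(4,3)·4! + C(4,4)·3!
= 5040 - 2880 + 720 - 96 + 6
= 2790

2790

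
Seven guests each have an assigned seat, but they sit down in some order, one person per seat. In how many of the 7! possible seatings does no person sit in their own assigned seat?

!7 is the nearest integer to 7!/e.
7! = 5040, and 5040/e ≈ 1854.11, so !7 = 1854.

1854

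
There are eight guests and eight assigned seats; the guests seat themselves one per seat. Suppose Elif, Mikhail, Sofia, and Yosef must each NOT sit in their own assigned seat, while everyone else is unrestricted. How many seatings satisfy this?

24024

Inclusion-exclusion on the 4 forbidden self-matches:
Σ_{j=0}^{4} (-1)^j C(4,j)(8-j)!
= C(4,0)·8! - C(4,1)·7! + C(4,2)·6! - C(4,3)·5! + C(4,4)·4!
= 40320 - 20160 + 4320 - 480 + 24
= 24024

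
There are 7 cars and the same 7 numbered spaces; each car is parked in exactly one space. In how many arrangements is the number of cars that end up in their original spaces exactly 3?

315

Choose which 3 of the 7 are fixed: C(7,3) = 35.
The other 4 form a derangement: !4 = 9.
Total: 35 × 9 = 315.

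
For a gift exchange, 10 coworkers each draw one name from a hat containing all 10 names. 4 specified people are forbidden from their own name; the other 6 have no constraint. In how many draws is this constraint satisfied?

2399760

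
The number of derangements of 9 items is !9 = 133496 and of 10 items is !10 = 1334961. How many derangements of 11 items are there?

14684570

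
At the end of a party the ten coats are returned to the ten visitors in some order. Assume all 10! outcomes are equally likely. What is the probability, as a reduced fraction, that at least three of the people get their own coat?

145697/1814400

Favorable outcomes: Σ_{i≥3} C(10,i)·!(10-i) = 120·1854 + 210·265 + 252·44 + 210·9 + 120·2 + 45·1 + 10·0 + 1·1 = 291394.
Total outcomes: 10! = 3628800.
Probability = 291394/3628800 = 145697/1814400.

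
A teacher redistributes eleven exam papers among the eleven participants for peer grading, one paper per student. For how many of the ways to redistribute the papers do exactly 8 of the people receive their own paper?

330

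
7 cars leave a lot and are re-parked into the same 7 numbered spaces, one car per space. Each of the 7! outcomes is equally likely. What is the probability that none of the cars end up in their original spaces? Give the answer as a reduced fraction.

103/280

Favorable outcomes: !7 = 1854.
Total outcomes: 7! = 5040.
Probability = 1854/5040 = 103/280.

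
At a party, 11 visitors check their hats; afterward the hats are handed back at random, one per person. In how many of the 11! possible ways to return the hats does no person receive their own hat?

14684570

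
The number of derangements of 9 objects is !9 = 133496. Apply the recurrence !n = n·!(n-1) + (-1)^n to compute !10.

1334961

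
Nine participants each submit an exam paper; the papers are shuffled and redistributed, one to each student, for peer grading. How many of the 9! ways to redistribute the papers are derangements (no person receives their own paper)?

133496

The subfactorial !9 = [9!/e] (nearest integer).
9! = 362880, and 362880/e ≈ 133496.09, so !9 = 133496.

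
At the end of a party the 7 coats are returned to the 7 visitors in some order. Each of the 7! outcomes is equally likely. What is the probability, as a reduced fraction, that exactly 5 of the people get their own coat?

1/240

Favorable outcomes: C(7,5)·!2 = 21·1 = 21.
Total outcomes: 7! = 5040.
Probability = 21/5040 = 1/240.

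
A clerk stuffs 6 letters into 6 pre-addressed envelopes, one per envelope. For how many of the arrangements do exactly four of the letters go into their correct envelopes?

15

Pick the 4 fixed positions: C(6,4) = 15 ways.
The remaining 2 must be deranged: !2 = 1.
Total: 15 × 1 = 15.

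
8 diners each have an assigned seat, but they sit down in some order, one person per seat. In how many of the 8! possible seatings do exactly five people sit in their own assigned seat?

112

Pick the 5 fixed positions: C(8,5) = 56 ways.
The other 3 form a derangement: !3 = 2.
Total: 56 × 2 = 112.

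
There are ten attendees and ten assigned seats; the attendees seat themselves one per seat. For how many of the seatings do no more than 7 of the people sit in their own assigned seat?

3628754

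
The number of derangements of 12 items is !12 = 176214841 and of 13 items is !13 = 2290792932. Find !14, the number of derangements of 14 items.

32071101049

!14 = (14-1)·(!13 + !12) = 13·(2290792932 + 176214841) = 13·2467007773 = 32071101049.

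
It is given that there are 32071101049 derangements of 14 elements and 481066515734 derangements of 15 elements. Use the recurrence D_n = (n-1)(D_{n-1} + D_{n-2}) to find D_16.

D_16 = (16-1)·(D_15 + D_14) = 15·(481066515734 + 32071101049) = 15·513137616783 = 7697064251745.

7697064251745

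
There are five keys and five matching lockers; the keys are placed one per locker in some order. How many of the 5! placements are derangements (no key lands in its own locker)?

44

The subfactorial !5 = [5!/e] (nearest integer).
5! = 120, and 120/e ≈ 44.15, so !5 = 44.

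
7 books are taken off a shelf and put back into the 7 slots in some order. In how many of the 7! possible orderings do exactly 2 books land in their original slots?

924

Choose which 2 of the 7 are fixed: C(7,2) = 21.
The remaining 5 must be deranged: !5 = 44.
Total: 21 × 44 = 924.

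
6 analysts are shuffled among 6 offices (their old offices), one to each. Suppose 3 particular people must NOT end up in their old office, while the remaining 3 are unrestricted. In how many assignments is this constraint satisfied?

Inclusion-exclusion on the 3 forbidden self-matches:
Σ_{j=0}^{3} (-1)^j C(3,j)(6-j)!
= C(3,0)·6! - C(3,1)·5! + C(3,2)·4! - C(3,3)·3!
= 720 - 360 + 72 - 6
= 426

426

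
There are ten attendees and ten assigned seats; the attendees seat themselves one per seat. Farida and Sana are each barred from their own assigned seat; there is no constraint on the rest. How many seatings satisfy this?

2943360

Inclusion-exclusion on the 2 forbidden self-matches:
Σ_{j=0}^{2} (-1)^j C(2,j)(10-j)!
= C(2,0)·10! - C(2,1)·9! + C(2,2)·8!
= 3628800 - 725760 + 40320
= 2943360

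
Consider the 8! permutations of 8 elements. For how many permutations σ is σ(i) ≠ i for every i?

14833

Recurrence: !8 = 8·!7 + (-1)^8.
!8 = 8·1854 + 1 = 14833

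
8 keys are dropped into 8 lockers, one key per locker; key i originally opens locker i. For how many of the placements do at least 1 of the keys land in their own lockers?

Sum C(8,i)·!(8-i) for i = 1..8:
  i=1: C(8,1)·!7 = 8·1854 = 14832
  i=2: C(8,2)·!6 = 28·265 = 7420
  i=3: C(8,3)·!5 = 56·44 = 2464
  i=4: C(8,4)·!4 = 70·9 = 630
  i=5: C(8,5)·!3 = 56·2 = 112
  i=6: C(8,6)·!2 = 28·1 = 28
  i=7: C(8,7)·!1 = 8·0 = 0
  i=8: C(8,8)·!0 = 1·1 = 1
Total = 25487.

25487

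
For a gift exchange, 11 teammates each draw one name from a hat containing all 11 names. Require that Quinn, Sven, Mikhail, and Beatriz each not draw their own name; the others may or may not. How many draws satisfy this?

Let A_j be the event that the j-th constrained one is fixed. By inclusion-exclusion over the 4 events:
Σ_{j=0}^{4} (-1)^j C(4,j)(11-j)!
= C(4,0)·11! - C(4,1)·10! + C(4,2)·9! - C(4,3)·8! + C(4,4)·7!
= 39916800 - 14515200 + 2177280 - 161280 + 5040
= 27422640

27422640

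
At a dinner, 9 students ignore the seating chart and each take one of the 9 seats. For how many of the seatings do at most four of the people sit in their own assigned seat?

Sum C(9,i)·!(9-i) for i = 0..4:
  i=0: C(9,0)·!9 = 1·133496 = 133496
  i=1: C(9,1)·!8 = 9·14833 = 133497
  i=2: C(9,2)·!7 = 36·1854 = 66744
  i=3: C(9,3)·!6 = 84·265 = 22260
  i=4: C(9,4)·!5 = 126·44 = 5544
Total = 361541.

361541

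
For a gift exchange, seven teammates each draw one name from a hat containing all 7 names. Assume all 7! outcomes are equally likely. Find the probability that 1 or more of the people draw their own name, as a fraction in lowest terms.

Favorable outcomes: Σ_{i≥1} C(7,i)·!(7-i) = 7·265 + 21·44 + 35·9 + 35·2 + 21·1 + 7·0 + 1·1 = 3186.
Total outcomes: 7! = 5040.
Probability = 3186/5040 = 177/280.

177/280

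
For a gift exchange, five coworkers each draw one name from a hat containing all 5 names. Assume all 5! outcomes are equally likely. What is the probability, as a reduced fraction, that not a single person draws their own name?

11/30

Favorable outcomes: !5 = 44.
Total outcomes: 5! = 120.
Probability = 44/120 = 11/30.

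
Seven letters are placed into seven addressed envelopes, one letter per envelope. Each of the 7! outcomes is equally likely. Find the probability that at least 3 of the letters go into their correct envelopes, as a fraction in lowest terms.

Favorable outcomes: Σ_{i≥3} C(7,i)·!(7-i) = 35·9 + 35·2 + 21·1 + 7·0 + 1·1 = 407.
Total outcomes: 7! = 5040.
Probability = 407/5040 = 407/5040.

407/5040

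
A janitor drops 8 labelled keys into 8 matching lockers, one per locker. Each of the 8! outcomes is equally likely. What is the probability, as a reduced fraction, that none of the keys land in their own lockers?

2119/5760

Favorable outcomes: !8 = 14833.
Total outcomes: 8! = 40320.
Probability = 14833/40320 = 2119/5760.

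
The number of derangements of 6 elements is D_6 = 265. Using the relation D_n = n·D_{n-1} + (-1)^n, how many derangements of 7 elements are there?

1854

D_7 = 7·265 - 1 = 1854.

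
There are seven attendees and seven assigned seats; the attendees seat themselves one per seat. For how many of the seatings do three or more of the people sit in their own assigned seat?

Sum C(7,i)·!(7-i) for i = 3..7:
  i=3: C(7,3)·!4 = 35·9 = 315
  i=4: C(7,4)·!3 = 35·2 = 70
  i=5: C(7,5)·!2 = 21·1 = 21
  i=6: C(7,6)·!1 = 7·0 = 0
  i=7: C(7,7)·!0 = 1·1 = 1
Total = 407.

407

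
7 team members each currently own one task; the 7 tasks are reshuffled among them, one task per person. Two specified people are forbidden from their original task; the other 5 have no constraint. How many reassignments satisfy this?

Inclusion-exclusion on the 2 forbidden self-matches:
Σ_{j=0}^{2} (-1)^j C(2,j)(7-j)!
= C(2,0)·7! - C(2,1)·6! + C(2,2)·5!
= 5040 - 1440 + 120
= 3720

3720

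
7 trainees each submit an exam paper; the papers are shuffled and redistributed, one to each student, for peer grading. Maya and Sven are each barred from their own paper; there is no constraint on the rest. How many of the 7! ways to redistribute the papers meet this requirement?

Inclusion-exclusion on the 2 forbidden self-matches:
Σ_{j=0}^{2} (-1)^j C(2,j)(7-j)!
= C(2,0)·7! - C(2,1)·6! + C(2,2)·5!
= 5040 - 1440 + 120
= 3720

3720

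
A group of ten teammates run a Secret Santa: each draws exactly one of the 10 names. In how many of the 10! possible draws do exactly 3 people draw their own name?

222480

Pick the 3 fixed positions: C(10,3) = 120 ways.
The remaining 7 must be deranged: !7 = 1854.
Total: 120 × 1854 = 222480.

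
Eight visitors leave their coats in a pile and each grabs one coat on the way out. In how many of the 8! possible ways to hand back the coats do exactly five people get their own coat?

112

Pick the 5 fixed positions: C(8,5) = 56 ways.
The other 3 form a derangement: !3 = 2.
Total: 56 × 2 = 112.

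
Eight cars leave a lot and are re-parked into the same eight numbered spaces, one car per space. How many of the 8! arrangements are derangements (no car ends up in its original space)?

14833

By inclusion-exclusion, !8 = Σ (-1)^k · 8!/k! for k=0..8
= 8! - 8!/1! + 8!/2! - 8!/3! + 8!/4! - 8!/5! + 8!/6! - 8!/7! + 8!/8!
= 40320 - 40320 + 20160 - 6720 + 1680 - 336 + 56 - 8 + 1
= 14833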